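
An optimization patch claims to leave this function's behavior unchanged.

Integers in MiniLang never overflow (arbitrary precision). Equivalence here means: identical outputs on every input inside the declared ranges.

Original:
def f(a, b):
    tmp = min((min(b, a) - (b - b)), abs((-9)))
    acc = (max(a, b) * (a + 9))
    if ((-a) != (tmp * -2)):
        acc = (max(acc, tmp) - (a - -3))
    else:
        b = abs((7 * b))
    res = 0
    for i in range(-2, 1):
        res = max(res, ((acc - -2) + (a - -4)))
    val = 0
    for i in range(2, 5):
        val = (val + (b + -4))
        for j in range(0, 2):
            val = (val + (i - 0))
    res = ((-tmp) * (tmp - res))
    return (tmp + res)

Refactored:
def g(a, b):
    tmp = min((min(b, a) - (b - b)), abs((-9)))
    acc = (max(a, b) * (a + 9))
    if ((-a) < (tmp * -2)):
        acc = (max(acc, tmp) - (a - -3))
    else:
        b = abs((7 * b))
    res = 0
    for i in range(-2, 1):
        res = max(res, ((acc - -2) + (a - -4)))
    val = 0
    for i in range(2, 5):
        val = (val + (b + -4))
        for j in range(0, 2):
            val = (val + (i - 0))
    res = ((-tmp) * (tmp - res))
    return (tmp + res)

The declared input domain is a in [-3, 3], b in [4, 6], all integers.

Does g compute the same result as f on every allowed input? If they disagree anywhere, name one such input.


Take a=1, b=4.
f: tmp := 1 | acc := 40 | ((-a) != (tmp * -2)): true | acc := 36 | res := 0 | iter i=-2: | res := 43 | iter i=-1: | res := 43 | iter i=0: | res := 43 | val := 0 | iter i=2: | val := 0 | iter j=0: | val := 2 | iter j=1: | val := 4 | iter i=3: | val := 4 | iter j=0: | val := 7 | iter j=1: | val := 10 | iter i=4: | val := 10 | iter j=0: | val := 14 | iter j=1: | val := 18 | res := 42 | result 43
g: tmp := 1 | acc := 40 | ((-a) < (tmp * -2)): false | b := 28 | res := 0 | iter i=-2: | res := 47 | iter i=-1: | res := 47 | iter i=0: | res := 47 | val := 0 | iter i=2: | val := 24 | iter j=0: | val := 26 | iter j=1: | val := 28 | iter i=3: | val := 52 | iter j=0: | val := 55 | iter j=1: | val := 58 | iter i=4: | val := 82 | iter j=0: | val := 86 | iter j=1: | val := 90 | res := 46 | result 47
43 != 47, so the rewrite changes behavior.
verdict: not equivalent; witness: a=1, b=4


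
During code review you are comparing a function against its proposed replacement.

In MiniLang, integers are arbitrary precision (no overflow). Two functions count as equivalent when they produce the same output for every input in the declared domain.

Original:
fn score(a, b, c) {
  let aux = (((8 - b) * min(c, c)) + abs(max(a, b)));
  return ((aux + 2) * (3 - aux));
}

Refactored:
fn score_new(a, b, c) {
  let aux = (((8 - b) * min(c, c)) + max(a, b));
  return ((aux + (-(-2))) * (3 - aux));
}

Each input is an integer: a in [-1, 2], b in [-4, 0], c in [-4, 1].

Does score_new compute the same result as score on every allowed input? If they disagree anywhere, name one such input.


Evaluate both at a=-1, b=-4, c=-4.
score: aux = -47; return -2250
score_new: aux = -49; return -2444
-2250 != -2444, so the rewrite changes behavior.
verdict: not equivalent; witness: a=-1, b=-4, c=-4


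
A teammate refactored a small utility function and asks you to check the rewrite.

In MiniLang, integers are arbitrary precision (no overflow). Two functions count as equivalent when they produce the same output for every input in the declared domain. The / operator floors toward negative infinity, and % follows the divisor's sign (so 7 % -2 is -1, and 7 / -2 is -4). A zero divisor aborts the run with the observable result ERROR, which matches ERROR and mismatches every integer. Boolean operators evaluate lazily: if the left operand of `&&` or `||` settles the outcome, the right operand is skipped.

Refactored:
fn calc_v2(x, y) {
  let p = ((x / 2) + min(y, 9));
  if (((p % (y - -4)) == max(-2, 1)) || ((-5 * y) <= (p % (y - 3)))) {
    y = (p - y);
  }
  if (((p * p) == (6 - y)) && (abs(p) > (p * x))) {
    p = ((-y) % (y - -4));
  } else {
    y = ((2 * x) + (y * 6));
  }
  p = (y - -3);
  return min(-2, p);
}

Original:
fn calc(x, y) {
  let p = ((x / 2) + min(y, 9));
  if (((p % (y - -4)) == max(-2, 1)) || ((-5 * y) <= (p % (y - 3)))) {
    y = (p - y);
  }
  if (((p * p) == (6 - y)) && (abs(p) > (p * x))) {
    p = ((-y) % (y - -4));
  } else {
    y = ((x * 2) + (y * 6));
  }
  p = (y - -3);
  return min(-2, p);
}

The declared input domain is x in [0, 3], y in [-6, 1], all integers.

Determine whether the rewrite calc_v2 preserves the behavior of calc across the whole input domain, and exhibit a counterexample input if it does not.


Behavior is preserved: although same computation, different form, the outputs never diverge.
Tracing x=2, y=-2: calc: p=-1, then (((p % (y - -4)) == max(-2, 1)) || ((-5 * y) <= (p % (y - 3)))) is true, then y=1, then (((p * p) == (6 - y)) && (abs(p) > (p * x))) is false, then y=10, then p=13, then returns -2 | calc_v2: p=-1, then (((p % (y - -4)) == max(-2, 1)) || ((-5 * y) <= (p % (y - 3)))) is true, then y=1, then (((p * p) == (6 - y)) && (abs(p) > (p * x))) is false, then y=10, then p=13, then returns -2 — matching result -2.
Checked all 32 inputs in the declared domain: the outputs agree on every one.
verdict: equivalent


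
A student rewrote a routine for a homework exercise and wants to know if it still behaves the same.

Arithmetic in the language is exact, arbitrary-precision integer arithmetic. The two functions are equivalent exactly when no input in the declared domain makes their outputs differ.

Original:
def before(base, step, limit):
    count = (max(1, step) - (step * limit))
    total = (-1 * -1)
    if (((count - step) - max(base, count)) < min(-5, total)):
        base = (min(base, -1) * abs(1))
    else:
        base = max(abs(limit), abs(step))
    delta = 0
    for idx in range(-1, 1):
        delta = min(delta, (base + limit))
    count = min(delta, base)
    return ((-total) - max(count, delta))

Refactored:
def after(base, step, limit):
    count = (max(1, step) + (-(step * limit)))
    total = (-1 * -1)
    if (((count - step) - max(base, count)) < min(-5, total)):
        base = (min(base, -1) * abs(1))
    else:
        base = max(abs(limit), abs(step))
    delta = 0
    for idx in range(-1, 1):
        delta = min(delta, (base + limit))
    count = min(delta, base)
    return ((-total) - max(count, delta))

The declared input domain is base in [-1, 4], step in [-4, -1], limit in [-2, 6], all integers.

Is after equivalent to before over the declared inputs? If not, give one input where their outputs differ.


Differences: arithmetic usage differs — yet all 216 inputs agree.
verdict: equivalent


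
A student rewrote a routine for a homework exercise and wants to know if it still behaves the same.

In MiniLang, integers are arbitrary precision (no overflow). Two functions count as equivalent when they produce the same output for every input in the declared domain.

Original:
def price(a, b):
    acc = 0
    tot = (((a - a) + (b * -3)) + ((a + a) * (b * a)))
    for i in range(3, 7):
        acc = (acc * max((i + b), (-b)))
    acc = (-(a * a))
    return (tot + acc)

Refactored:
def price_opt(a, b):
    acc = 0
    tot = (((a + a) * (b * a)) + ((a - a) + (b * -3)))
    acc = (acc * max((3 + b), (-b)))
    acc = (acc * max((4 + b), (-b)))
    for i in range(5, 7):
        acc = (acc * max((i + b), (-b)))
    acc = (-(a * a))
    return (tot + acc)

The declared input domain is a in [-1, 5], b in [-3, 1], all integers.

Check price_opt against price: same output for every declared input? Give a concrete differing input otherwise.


Changes here: min/max/abs usage differs; also loop structure differs; also statement counts differ; also constant usage differs; also arithmetic usage differs; the full 35-point sweep finds no disagreement.
verdict: equivalent


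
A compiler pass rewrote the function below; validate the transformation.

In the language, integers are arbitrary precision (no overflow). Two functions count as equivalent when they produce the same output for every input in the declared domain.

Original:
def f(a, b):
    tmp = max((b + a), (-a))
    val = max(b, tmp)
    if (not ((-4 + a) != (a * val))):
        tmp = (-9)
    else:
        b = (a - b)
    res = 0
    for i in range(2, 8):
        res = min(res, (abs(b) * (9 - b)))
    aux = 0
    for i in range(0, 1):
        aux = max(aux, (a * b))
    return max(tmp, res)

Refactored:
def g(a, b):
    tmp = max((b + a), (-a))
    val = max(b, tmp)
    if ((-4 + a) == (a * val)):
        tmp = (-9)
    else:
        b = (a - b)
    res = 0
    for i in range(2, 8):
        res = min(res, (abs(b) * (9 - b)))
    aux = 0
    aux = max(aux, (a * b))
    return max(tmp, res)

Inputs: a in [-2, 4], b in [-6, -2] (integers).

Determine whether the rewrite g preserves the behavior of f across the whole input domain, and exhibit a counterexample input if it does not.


Side by side, the visible changes include: loop structure differs, statement counts differ, boolean connective usage differs, comparison usage differs.
One worked example (a=1, b=-4) — f: tmp=-1, then val=-1, then (not ((-4 + a) != (a * val))) is false, then b=5, then res=0, then (i=2), then res=0, then (i=3), then res=0, then (i=4), then res=0, then (i=5), then res=0, then (i=6), then res=0, then (i=7), then res=0, then aux=0, then (i=0), then aux=5, then returns 0; g: tmp=-1, then val=-1, then ((-4 + a) == (a * val)) is false, then b=5, then res=0, then (i=2), then res=0, then (i=3), then res=0, then (i=4), then res=0, then (i=5), then res=0, then (i=6), then res=0, then (i=7), then res=0, then aux=0, then aux=5, then returns 0; agreement on 0.
Every one of the 35 inputs gives matching results.
verdict: equivalent


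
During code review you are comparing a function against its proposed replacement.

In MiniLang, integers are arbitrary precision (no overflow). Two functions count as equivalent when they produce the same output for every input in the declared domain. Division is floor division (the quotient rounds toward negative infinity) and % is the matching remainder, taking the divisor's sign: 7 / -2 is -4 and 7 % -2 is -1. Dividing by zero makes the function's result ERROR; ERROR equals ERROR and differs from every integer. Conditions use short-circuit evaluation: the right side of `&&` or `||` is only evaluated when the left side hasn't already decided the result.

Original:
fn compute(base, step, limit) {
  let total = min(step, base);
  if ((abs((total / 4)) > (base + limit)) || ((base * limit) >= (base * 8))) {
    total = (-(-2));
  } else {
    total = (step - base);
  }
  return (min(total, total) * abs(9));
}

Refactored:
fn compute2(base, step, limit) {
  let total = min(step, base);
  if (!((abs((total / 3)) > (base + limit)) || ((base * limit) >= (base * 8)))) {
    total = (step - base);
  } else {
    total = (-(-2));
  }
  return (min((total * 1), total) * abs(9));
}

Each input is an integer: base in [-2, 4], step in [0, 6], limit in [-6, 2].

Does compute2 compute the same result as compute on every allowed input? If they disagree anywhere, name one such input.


Evaluate both at base=3, step=3, limit=-3.
compute: total := 3 | ((abs((total / 4)) > (base + limit)) || ((base * limit) >= (base * 8))): false | total := 0 | result 0
compute2: total := 3 | (!((abs((total / 3)) > (base + limit)) || ((base * limit) >= (base * 8)))): false | total := 2 | result 18
0 != 18, so the rewrite changes behavior.
verdict: not equivalent; witness: base=3, step=3, limit=-3


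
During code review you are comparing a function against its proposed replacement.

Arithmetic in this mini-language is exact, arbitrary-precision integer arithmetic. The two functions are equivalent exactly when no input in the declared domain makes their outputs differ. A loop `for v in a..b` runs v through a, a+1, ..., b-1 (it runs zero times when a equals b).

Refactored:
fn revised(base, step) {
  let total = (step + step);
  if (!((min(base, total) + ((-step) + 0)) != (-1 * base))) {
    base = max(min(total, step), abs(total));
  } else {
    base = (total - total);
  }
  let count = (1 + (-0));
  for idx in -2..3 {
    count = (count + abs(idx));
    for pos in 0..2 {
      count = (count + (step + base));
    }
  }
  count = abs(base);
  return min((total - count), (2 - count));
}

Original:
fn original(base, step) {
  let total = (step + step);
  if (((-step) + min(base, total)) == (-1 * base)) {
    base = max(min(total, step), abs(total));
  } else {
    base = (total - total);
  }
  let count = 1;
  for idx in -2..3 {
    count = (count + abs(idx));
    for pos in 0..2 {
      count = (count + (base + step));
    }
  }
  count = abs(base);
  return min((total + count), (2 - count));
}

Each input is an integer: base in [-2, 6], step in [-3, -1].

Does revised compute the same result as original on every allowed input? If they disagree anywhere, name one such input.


base=1, step=-1 yields 0 from original but -4 from revised.
verdict: not equivalent; witness: base=1, step=-1


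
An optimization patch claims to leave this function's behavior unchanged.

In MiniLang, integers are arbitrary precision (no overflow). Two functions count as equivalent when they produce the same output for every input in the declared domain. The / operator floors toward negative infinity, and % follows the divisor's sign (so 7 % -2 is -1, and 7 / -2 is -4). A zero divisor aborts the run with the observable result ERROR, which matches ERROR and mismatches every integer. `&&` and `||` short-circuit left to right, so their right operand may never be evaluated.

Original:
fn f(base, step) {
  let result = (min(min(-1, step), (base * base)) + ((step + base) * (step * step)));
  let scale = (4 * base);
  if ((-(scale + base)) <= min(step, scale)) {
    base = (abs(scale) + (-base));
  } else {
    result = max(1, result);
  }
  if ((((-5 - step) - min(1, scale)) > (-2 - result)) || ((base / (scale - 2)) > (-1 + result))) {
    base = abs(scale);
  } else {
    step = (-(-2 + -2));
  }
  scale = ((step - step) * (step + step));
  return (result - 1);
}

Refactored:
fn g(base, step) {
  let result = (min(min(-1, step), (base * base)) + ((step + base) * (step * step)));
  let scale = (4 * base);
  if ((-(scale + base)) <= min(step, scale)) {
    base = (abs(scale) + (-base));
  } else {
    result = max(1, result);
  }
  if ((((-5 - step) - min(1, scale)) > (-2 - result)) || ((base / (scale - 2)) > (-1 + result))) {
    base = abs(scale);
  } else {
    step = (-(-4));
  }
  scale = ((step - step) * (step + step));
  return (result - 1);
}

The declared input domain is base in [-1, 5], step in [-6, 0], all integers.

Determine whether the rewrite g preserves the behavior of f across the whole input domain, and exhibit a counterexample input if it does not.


The two are interchangeable: arithmetic usage differs; also constant usage differs, and every declared input agrees.
Tracing base=5, step=-3: f: result := 15 | scale := 20 | ((-(scale + base)) <= min(step, scale)): true | base := 15 | ((((-5 - step) - min(1, scale)) > (-2 - result)) || ((base / (scale - 2)) > (-1 + result))): true | base := 20 | scale := 0 | result 14 | g: result := 15 | scale := 20 | ((-(scale + base)) <= min(step, scale)): true | base := 15 | ((((-5 - step) - min(1, scale)) > (-2 - result)) || ((base / (scale - 2)) > (-1 + result))): true | base := 20 | scale := 0 | result 14 — matching result 14.
An exhaustive pass over the 49 declared inputs shows identical outputs.
verdict: equivalent


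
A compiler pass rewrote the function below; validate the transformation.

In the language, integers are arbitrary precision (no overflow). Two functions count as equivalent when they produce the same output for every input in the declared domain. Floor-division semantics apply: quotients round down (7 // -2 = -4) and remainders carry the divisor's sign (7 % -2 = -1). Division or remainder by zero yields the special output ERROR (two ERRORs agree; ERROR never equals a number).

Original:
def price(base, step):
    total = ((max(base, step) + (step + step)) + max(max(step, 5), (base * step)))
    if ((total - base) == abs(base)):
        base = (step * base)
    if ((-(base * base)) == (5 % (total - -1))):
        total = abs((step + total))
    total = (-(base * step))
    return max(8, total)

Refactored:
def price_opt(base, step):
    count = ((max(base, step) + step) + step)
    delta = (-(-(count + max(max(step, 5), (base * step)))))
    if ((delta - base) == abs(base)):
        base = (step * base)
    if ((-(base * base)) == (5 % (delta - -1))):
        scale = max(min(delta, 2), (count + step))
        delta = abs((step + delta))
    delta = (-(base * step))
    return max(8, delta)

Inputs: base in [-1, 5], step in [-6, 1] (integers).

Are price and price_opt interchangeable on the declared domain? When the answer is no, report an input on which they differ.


Equivalent — the differences include constant usage differs; also statement counts differ; also arithmetic usage differs; also local variable names differ; also min/max/abs usage differs, yet no declared input distinguishes the two.
Tracing base=1, step=1: price: total := 8 | ((total - base) == abs(base)): false | ((-(base * base)) == (5 % (total - -1))): false | total := -1 | result 8 | price_opt: count := 3 | delta := 8 | ((delta - base) == abs(base)): false | ((-(base * base)) == (5 % (delta - -1))): false | delta := -1 | result 8 — matching result 8.
Checked all 56 inputs in the declared domain: the outputs agree on every one.
verdict: equivalent


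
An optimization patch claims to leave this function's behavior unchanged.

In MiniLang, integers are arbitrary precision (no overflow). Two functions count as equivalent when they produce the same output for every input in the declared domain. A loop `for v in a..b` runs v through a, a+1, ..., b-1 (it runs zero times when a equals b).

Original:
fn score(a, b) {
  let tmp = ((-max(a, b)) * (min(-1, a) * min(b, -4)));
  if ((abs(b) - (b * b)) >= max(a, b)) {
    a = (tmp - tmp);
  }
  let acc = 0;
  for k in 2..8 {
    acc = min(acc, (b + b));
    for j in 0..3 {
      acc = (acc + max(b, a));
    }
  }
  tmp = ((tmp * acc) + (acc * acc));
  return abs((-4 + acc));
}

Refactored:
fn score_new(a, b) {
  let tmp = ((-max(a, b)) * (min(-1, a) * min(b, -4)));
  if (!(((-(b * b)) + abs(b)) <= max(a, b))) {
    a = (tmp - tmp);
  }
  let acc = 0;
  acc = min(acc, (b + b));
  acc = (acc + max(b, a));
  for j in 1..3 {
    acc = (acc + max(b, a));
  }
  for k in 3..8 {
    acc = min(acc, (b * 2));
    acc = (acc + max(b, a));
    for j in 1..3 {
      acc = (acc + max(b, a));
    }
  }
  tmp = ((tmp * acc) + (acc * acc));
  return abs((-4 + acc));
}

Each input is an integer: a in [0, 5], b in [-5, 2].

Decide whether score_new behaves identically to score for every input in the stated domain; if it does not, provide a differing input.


There is a behavioral-looking edit here, yet the outcome never shifts on this domain.
Tracing a=3, b=-3: score: tmp := -12 | ((abs(b) - (b * b)) >= max(a, b)): false | acc := 0 | iter k=2: | acc := -6 | iter j=0: | acc := -3 | iter j=1: | acc := 0 | iter j=2: | acc := 3 | iter k=3: | acc := -6 | iter j=0: | acc := -3 | iter j=1: | acc := 0 | iter j=2: | acc := 3 | iter k=4: | acc := -6 | iter j=0: | acc := -3 | iter j=1: | acc := 0 | iter j=2: | acc := 3 | iter k=5: | acc := -6 | iter j=0: | acc := -3 | iter j=1: | acc := 0 | iter j=2: | acc := 3 | iter k=6: | acc := -6 | iter j=0: | acc := -3 | iter j=1: | acc := 0 | iter j=2: | acc := 3 | iter k=7: | acc := -6 | iter j=0: | acc := -3 | iter j=1: | acc := 0 | iter j=2: | acc := 3 | tmp := -27 | result 1 | score_new: tmp := -12 | (!(((-(b * b)) + abs(b)) <= max(a, b))): false | acc := 0 | acc := -6 | acc := -3 | iter j=1: | acc := 0 | iter j=2: | acc := 3 | iter k=3: | acc := -6 | acc := -3 | iter j=1: | acc := 0 | iter j=2: | acc := 3 | iter k=4: | acc := -6 | acc := -3 | iter j=1: | acc := 0 | iter j=2: | acc := 3 | iter k=5: | acc := -6 | acc := -3 | iter j=1: | acc := 0 | iter j=2: | acc := 3 | iter k=6: | acc := -6 | acc := -3 | iter j=1: | acc := 0 | iter j=2: | acc := 3 | iter k=7: | acc := -6 | acc := -3 | iter j=1: | acc := 0 | iter j=2: | acc := 3 | tmp := -27 | result 1 — matching result 1.
Across all 48 domain points the two functions coincide.
verdict: equivalent


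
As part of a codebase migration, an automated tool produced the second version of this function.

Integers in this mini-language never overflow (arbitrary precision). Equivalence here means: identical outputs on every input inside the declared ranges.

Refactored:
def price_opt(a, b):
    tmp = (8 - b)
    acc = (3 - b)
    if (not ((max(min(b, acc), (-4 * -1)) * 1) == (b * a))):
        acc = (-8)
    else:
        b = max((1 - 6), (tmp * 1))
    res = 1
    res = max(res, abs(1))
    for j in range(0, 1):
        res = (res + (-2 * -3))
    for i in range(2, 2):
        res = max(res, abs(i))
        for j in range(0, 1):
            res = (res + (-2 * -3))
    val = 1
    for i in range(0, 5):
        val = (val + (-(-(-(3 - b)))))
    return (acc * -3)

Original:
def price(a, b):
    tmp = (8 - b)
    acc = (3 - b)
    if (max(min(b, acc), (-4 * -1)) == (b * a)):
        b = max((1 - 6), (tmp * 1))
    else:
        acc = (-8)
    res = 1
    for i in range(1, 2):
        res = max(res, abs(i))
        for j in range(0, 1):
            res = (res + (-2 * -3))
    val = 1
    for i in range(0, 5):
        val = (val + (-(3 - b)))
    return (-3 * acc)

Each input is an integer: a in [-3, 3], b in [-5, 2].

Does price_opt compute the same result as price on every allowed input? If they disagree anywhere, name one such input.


Equivalent — the differences include statement counts differ, plus boolean connective usage differs, plus loop structure differs, plus arithmetic usage differs, plus min/max/abs usage differs, plus constant usage differs, yet no declared input distinguishes the two.
Spot check at a=3, b=-4 — price: tmp = 12; acc = 7; (max(min(b, acc), (-4 * -1)) == (b * a)) -> false; acc = -8; res = 1; [i=1]; res = 1; [j=0]; res = 7; val = 1; [i=0]; val = -6; [i=1]; val = -13; [i=2]; val = -20; [i=3]; val = -27; [i=4]; val = -34; return 24. price_opt: tmp = 12; acc = 7; (not ((max(min(b, acc), (-4 * -1)) * 1) == (b * a))) -> true; acc = -8; res = 1; res = 1; [j=0]; res = 7; the i loop: no iterations; val = 1; [i=0]; val = -6; [i=1]; val = -13; [i=2]; val = -20; [i=3]; val = -27; [i=4]; val = -34; return 24. Both give 24.
Checked all 56 inputs in the declared domain: the outputs agree on every one.
verdict: equivalent


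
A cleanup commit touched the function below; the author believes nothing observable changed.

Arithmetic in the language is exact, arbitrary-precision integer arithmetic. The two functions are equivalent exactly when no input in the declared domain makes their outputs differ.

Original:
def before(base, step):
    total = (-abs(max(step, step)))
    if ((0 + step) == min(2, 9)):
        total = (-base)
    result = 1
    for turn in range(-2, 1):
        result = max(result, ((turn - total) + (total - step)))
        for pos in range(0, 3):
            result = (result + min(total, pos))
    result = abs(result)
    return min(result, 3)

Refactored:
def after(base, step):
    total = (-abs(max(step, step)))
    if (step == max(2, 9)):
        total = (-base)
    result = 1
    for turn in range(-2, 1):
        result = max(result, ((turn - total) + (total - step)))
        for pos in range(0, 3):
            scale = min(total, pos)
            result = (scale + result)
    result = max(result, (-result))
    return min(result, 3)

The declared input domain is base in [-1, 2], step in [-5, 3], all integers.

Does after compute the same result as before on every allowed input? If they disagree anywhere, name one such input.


base=0, step=2 yields 1 from before but 3 from after.
verdict: not equivalent; witness: base=0, step=2


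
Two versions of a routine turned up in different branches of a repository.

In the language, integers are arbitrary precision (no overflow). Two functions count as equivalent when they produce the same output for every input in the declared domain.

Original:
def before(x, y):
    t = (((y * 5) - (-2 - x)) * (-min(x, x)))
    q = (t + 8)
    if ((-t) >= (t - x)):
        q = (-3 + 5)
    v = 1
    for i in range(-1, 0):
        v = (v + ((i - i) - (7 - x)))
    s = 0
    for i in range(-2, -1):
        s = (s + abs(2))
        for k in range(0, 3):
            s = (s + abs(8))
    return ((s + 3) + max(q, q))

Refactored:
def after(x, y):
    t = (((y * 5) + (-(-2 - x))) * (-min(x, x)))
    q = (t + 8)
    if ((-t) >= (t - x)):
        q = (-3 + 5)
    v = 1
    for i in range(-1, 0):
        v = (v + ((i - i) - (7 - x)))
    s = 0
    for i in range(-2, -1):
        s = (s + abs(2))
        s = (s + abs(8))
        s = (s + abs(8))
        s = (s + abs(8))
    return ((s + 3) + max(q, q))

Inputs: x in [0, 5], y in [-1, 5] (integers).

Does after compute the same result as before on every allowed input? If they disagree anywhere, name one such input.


This is a faithful refactor — statement counts differ; also min/max/abs usage differs; also constant usage differs; also local variable names differ; also arithmetic usage differs; also loop structure differs, but the computed results match everywhere.
Spot check at x=3, y=0 — before: t := -15 | q := -7 | ((-t) >= (t - x)): true | q := 2 | v := 1 | iter i=-1: | v := -3 | s := 0 | iter i=-2: | s := 2 | iter k=0: | s := 10 | iter k=1: | s := 18 | iter k=2: | s := 26 | result 31. after: t := -15 | q := -7 | ((-t) >= (t - x)): true | q := 2 | v := 1 | iter i=-1: | v := -3 | s := 0 | iter i=-2: | s := 2 | s := 10 | s := 18 | s := 26 | result 31. Both give 31.
Every one of the 42 inputs gives matching results.
verdict: equivalent


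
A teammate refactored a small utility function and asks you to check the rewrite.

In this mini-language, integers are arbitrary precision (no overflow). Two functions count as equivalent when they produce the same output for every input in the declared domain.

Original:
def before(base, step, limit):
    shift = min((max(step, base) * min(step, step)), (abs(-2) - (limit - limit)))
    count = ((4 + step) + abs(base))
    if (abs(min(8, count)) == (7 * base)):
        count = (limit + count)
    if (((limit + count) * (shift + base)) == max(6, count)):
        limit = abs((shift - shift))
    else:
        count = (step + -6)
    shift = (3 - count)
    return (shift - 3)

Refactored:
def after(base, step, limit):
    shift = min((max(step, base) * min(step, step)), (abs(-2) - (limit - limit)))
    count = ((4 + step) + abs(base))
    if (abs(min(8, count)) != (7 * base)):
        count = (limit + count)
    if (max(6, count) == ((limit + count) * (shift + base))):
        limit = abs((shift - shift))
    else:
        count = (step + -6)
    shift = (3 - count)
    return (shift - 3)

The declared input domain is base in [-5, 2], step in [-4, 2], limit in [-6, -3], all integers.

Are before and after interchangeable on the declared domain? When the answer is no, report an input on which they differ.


Run the pair on base=-5, step=-3, limit=-4.
before: shift becomes 2; next count becomes 6; next (abs(min(8, count)) == (7 * base)) evaluates to false; next (((limit + count) * (shift + base)) == max(6, count)) evaluates to false; next count becomes -9; next shift becomes 12; next final value 9
after: shift becomes 2; next count becomes 6; next (abs(min(8, count)) != (7 * base)) evaluates to true; next count becomes 2; next (max(6, count) == ((limit + count) * (shift + base))) evaluates to true; next limit becomes 0; next shift becomes 1; next final value -2
9 vs -2 — the two versions disagree here.
verdict: not equivalent; witness: base=-5, step=-3, limit=-4


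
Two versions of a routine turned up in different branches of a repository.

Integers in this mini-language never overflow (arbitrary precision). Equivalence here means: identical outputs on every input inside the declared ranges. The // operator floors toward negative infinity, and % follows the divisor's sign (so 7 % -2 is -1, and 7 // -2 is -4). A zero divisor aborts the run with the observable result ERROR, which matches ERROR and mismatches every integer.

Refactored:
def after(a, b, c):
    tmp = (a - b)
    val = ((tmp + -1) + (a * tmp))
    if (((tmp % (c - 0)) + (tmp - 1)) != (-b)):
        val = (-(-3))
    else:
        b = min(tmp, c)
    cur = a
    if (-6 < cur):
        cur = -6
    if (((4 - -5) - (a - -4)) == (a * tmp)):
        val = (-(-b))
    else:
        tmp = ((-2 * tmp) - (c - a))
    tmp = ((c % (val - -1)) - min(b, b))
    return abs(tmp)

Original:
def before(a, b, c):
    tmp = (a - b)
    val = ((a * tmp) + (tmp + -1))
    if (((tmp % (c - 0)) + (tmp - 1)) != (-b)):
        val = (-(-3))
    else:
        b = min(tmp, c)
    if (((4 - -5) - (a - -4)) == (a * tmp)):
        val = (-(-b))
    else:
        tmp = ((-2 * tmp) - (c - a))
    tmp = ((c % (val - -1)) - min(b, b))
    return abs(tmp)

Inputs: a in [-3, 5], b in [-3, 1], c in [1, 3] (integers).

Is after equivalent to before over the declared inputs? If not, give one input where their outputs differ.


The two are interchangeable: local variable names differ, constant usage differs, comparison usage differs, branching structure differs, statement counts differ, and every declared input agrees.
As a probe, take a=-1, b=0, c=1: before runs tmp := -1 | val := -1 | (((tmp % (c - 0)) + (tmp - 1)) != (-b)): true | val := 3 | (((4 - -5) - (a - -4)) == (a * tmp)): false | tmp := 0 | tmp := 1 | result 1; after runs tmp := -1 | val := -1 | (((tmp % (c - 0)) + (tmp - 1)) != (-b)): true | val := 3 | cur := -1 | (-6 < cur): true | cur := -6 | (((4 - -5) - (a - -4)) == (a * tmp)): false | tmp := 0 | tmp := 1 | result 1; both end at 1.
Across all 135 domain points the two functions coincide.
verdict: equivalent


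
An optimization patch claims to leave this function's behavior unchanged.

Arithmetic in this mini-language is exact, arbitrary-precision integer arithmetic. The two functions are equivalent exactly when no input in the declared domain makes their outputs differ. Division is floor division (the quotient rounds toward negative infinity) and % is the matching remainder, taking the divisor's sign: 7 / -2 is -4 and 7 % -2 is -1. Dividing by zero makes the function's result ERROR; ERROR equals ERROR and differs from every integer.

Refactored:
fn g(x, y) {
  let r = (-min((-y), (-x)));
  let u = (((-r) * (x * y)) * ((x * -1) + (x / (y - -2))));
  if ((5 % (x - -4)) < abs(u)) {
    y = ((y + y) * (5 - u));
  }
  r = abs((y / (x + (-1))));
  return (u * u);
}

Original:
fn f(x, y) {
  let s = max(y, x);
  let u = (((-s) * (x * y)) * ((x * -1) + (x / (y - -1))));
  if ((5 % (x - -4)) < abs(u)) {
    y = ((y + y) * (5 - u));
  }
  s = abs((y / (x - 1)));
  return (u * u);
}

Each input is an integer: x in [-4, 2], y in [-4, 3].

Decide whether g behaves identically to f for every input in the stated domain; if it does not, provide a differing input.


The rewrite breaks on x=-3, y=-3, where the results are 11664 and 26244.
f: s becomes -3; next u becomes 108; next ((5 % (x - -4)) < abs(u)) evaluates to true; next y becomes 618; next s becomes 155; next final value 11664
g: r becomes -3; next u becomes 162; next ((5 % (x - -4)) < abs(u)) evaluates to true; next y becomes 942; next r becomes 236; next final value 26244
verdict: not equivalent; witness: x=-3, y=-3


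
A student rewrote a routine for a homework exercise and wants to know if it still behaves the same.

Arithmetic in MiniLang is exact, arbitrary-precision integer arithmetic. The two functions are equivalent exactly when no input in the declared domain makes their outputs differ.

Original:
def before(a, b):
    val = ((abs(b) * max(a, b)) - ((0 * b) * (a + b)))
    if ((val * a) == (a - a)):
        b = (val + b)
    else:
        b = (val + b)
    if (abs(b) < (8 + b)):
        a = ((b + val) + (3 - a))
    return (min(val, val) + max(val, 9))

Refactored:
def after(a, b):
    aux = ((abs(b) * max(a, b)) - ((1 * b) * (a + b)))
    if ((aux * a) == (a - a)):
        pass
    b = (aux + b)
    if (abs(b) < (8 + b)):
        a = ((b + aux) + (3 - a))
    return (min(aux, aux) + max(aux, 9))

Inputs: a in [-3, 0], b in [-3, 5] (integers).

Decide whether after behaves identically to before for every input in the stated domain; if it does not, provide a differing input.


There is a counterexample at a=-3, b=-3: 0 on one side, -18 on the other.
before: val=-9, then ((val * a) == (a - a)) is false, then b=-12, then (abs(b) < (8 + b)) is false, then returns 0
after: aux=-27, then ((aux * a) == (a - a)) is false, then b=-30, then (abs(b) < (8 + b)) is false, then returns -18
verdict: not equivalent; witness: a=-3, b=-3


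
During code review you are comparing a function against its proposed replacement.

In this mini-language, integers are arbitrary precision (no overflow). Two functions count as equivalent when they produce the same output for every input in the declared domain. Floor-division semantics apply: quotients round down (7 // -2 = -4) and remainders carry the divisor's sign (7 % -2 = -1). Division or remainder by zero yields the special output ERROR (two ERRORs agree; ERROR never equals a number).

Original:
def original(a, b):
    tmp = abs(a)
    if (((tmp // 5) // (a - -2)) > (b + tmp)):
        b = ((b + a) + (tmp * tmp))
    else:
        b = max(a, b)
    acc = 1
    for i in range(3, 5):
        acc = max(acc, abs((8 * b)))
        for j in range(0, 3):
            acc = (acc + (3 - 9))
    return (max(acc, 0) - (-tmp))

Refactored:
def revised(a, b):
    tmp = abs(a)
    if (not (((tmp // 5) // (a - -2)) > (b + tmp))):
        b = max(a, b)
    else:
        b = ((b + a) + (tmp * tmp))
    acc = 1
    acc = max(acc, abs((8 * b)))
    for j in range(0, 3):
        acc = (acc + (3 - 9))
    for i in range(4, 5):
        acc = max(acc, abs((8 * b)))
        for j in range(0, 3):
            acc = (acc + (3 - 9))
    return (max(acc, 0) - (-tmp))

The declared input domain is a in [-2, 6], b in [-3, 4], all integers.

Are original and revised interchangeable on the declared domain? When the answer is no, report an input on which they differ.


Although statement counts differ, min/max/abs usage differs, arithmetic usage differs, loop structure differs, constant usage differs, boolean connective usage differs, 72/72 inputs agree.
verdict: equivalent


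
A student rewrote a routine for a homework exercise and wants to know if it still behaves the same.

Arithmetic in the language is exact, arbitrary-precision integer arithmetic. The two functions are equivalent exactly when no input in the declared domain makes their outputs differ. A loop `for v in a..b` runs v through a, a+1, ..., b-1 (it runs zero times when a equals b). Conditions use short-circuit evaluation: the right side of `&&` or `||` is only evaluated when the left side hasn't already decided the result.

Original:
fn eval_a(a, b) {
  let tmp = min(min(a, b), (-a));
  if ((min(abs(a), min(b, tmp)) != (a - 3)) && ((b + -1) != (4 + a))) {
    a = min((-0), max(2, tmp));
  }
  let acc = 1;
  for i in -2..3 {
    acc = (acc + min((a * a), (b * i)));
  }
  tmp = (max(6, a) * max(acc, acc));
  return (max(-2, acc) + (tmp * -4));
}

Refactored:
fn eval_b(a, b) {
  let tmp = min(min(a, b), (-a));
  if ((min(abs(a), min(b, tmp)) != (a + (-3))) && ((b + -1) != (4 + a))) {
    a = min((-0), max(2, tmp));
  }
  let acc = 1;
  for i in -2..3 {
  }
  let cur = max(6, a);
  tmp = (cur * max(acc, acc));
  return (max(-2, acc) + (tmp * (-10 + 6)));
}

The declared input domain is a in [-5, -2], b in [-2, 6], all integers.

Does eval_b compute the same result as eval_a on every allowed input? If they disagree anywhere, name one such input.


Take a=-5, b=-2.
eval_a: tmp=-5, then ((min(abs(a), min(b, tmp)) != (a - 3)) && ((b + -1) != (4 + a))) is true, then a=0, then acc=1, then (i=-2), then acc=1, then (i=-1), then acc=1, then (i=0), then acc=1, then (i=1), then acc=-1, then (i=2), then acc=-5, then tmp=-30, then returns 118
eval_b: tmp=-5, then ((min(abs(a), min(b, tmp)) != (a + (-3))) && ((b + -1) != (4 + a))) is true, then a=0, then acc=1, then (i=-2), then (i=-1), then (i=0), then (i=1), then (i=2), then cur=6, then tmp=6, then returns -23
118 and -23 differ, so these are not the same function on this domain.
verdict: not equivalent; witness: a=-5, b=-2


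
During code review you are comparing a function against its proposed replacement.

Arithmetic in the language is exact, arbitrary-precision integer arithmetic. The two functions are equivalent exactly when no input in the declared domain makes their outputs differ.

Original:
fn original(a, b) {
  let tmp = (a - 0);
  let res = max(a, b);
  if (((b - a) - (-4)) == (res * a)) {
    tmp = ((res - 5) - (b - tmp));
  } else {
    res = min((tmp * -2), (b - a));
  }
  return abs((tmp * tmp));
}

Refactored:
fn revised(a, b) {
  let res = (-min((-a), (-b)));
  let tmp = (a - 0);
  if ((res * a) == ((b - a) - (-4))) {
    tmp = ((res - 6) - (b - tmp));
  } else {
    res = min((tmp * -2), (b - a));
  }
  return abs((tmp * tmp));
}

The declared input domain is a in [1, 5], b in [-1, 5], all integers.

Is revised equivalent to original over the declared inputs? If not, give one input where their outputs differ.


On input a=2, b=2, original returns 9 while revised returns 16.
verdict: not equivalent; witness: a=2, b=2


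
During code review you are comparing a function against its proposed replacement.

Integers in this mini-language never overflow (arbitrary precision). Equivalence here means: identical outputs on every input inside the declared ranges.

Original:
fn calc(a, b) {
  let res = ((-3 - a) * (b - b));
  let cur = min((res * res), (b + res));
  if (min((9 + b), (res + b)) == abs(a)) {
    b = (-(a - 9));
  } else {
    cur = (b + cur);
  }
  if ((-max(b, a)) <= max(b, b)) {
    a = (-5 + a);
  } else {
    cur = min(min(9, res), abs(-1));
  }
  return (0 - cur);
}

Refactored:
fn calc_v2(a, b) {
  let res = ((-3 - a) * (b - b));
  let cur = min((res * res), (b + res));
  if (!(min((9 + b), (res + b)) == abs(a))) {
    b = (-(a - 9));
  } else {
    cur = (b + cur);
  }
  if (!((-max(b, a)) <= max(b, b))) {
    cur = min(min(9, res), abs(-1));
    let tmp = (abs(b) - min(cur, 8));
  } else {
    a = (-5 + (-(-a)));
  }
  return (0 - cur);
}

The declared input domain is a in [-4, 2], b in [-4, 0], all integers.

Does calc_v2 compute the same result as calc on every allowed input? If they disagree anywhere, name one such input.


Not equivalent: a=-4, b=-4 separates them (0 vs 4).
calc: res=0, then cur=-4, then (min((9 + b), (res + b)) == abs(a)) is false, then cur=-8, then ((-max(b, a)) <= max(b, b)) is false, then cur=0, then returns 0
calc_v2: res=0, then cur=-4, then (!(min((9 + b), (res + b)) == abs(a))) is true, then b=13, then (!((-max(b, a)) <= max(b, b))) is false, then a=-9, then returns 4
verdict: not equivalent; witness: a=-4, b=-4


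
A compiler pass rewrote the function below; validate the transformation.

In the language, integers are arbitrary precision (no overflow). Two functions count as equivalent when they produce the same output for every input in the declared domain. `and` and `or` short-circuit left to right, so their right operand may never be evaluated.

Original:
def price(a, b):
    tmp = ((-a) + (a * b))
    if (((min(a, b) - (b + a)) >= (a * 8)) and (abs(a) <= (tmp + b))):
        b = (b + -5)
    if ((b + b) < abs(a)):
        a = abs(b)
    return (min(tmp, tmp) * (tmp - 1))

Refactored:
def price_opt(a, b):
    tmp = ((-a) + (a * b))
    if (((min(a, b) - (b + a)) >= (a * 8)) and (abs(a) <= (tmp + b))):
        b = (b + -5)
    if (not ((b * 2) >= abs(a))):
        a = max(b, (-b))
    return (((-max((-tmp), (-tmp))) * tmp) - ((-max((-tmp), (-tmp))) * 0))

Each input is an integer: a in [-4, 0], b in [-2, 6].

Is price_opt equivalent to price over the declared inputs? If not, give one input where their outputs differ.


Not equivalent: a=-4, b=-2 separates them (132 vs 144).
price: tmp = 12; (((min(a, b) - (b + a)) >= (a * 8)) and (abs(a) <= (tmp + b))) -> true; b = -7; ((b + b) < abs(a)) -> true; a = 7; return 132
price_opt: tmp = 12; (((min(a, b) - (b + a)) >= (a * 8)) and (abs(a) <= (tmp + b))) -> true; b = -7; (not ((b * 2) >= abs(a))) -> true; a = 7; return 144
verdict: not equivalent; witness: a=-4, b=-2
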